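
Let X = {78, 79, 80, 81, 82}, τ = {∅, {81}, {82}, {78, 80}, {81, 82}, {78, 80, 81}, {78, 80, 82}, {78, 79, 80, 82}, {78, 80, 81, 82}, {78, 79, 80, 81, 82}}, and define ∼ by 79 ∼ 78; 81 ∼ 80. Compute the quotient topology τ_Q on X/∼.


X/∼ = {[78=79], [80=81], [82]}; |τ_Q| = 3.

Equivalence classes: [78=79], [80=81], [82].
Quotient map π: X → X/∼ sends 78 ↦ [78=79], 79 ↦ [78=79], 80 ↦ [80=81], 81 ↦ [80=81], 82 ↦ [82].
For each subset V ⊆ X/∼, compute π^{-1}(V) ⊆ X and check whether π^{-1}(V) ∈ τ. V is open in τ_Q iff π^{-1}(V) ∈ τ.
  V = {}: π^{-1}(V) = ∅ ∈ τ ✓.
  V = {[78=79]}: π^{-1}(V) = {78, 79} ∉ τ ✗.
  V = {[80=81]}: π^{-1}(V) = {80, 81} ∉ τ ✗.
  V = {[78=79], [80=81]}: π^{-1}(V) = {78, 79, 80, 81} ∉ τ ✗.
  V = {[82]}: π^{-1}(V) = {82} ∈ τ ✓.
  V = {[78=79], [82]}: π^{-1}(V) = {78, 79, 82} ∉ τ ✗.
  V = {[80=81], [82]}: π^{-1}(V) = {80, 81, 82} ∉ τ ✗.
  V = {[78=79], [80=81], [82]}: π^{-1}(V) = {78, 79, 80, 81, 82} ∈ τ ✓.
Open sets in the quotient: τ_Q = {{}, {[82]}, {[78=79], [80=81], [82]}} (3 elements).


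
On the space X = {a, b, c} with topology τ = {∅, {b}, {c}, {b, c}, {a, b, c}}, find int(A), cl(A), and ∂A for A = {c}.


int(A) = {c}, cl(A) = {a, c}, ∂A = {a}.

Closed sets in (X, τ) are complements of opens:
  closed(X, τ) = {∅, {a}, {a, b}, {a, c}, {a, b, c}}.
int(A) = ⋃ {U ∈ τ : U ⊆ A}. Opens contained in A: ∅, {c}.
Taking the union of these: int(A) = {c}.
cl(A) = ⋂ {C closed : A ⊆ C}. Closed sets containing A: {a, c}, {a, b, c}.
Intersecting these: cl(A) = {a, c}.
∂A = cl(A) ∖ int(A) = {a, c} ∖ {c} = {a}.


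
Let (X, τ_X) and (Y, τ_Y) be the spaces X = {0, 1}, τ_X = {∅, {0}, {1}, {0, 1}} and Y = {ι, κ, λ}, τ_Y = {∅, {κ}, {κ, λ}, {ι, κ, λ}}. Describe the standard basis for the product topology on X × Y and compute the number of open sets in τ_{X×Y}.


Basis B = {∅ × ∅, {0} × {κ}, {1} × {κ}, {0} × {κ, λ}, {0, 1} × {κ}, {1} × {κ, λ}, {0} × {ι, κ, λ}, {1} × {ι, κ, λ}, {0, 1} × {κ, λ}, {0, 1} × {ι, κ, λ}}; |τ_{X×Y}| = 16.

Enumerate products U × V with U ∈ τ_X, V ∈ τ_Y (deduplicated):
  ∅ × ∅ = {} (∅)
  {0} × {κ} = {(0,κ)}
  {1} × {κ} = {(1,κ)}
  {0} × {κ, λ} = {(0,κ), (0,λ)}
  {0, 1} × {κ} = {(0,κ), (1,κ)}
  {1} × {κ, λ} = {(1,κ), (1,λ)}
  {0} × {ι, κ, λ} = {(0,ι), (0,κ), (0,λ)}
  {1} × {ι, κ, λ} = {(1,ι), (1,κ), (1,λ)}
  {0, 1} × {κ, λ} = {(0,κ), (0,λ), (1,κ), (1,λ)}
  {0, 1} × {ι, κ, λ} = {(0,ι), (0,κ), (0,λ), (1,ι), (1,κ), (1,λ)}
These 10 distinct sets form the basis B.
Close under arbitrary unions to get τ_{X×Y}; counting gives |τ_{X×Y}| = 16.


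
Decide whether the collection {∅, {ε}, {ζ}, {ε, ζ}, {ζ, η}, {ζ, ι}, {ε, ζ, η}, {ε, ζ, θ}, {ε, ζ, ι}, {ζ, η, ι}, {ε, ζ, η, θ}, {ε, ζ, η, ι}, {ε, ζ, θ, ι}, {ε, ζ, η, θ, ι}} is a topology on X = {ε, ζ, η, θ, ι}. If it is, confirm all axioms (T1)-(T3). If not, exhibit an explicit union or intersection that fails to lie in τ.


τ IS a topology on X.

Axiom (T1): ∅ ∈ τ? Yes; X ∈ τ? Yes.
Axiom (T2/T3): check pairwise unions and intersections of members of τ.
All pairwise intersections and unions checked — each lies in τ. Therefore τ satisfies (T1), (T2), (T3): it IS a topology on X.


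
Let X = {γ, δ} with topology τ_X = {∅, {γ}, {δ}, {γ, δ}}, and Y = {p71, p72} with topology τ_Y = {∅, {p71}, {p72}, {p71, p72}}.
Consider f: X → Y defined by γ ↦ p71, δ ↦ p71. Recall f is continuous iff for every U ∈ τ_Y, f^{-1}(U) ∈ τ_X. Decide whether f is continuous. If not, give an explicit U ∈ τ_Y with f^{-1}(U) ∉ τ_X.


f IS continuous.

Compute f^{-1}(U) for each U ∈ τ_Y:
  U = ∅: f^{-1}(U) = ∅ ∈ τ_X ✓.
  U = {p71}: f^{-1}(U) = {γ, δ} ∈ τ_X ✓.
  U = {p72}: f^{-1}(U) = ∅ ∈ τ_X ✓.
  U = {p71, p72}: f^{-1}(U) = {γ, δ} ∈ τ_X ✓.
Every preimage lies in τ_X, so f IS continuous.


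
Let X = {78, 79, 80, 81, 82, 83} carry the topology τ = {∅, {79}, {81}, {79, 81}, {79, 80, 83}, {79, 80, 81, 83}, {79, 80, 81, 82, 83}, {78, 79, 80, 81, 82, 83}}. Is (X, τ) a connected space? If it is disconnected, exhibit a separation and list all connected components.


(X, τ) is connected.

Find clopen sets (U ∈ τ with X ∖ U ∈ τ):
  U = ∅, X ∖ U = {78, 79, 80, 81, 82, 83} — both open, so U is clopen.
  U = {78, 79, 80, 81, 82, 83}, X ∖ U = ∅ — both open, so U is clopen.
Only trivial clopens (∅ and X) exist, so (X, τ) is connected.
Compute connected components by grouping points that agree on all clopens:
  component: {78, 79, 80, 81, 82, 83}


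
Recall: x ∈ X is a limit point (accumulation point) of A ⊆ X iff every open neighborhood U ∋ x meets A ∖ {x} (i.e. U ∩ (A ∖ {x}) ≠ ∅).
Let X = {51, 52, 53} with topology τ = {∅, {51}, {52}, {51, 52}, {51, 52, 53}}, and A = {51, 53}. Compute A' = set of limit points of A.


A' = {53}

For each x ∈ X, list the open sets U ∈ τ with x ∈ U, then check whether U ∩ (A ∖ {x}) ≠ ∅ for every such U.
  x = 51: open {51} ∋ x has {51} ∩ (A ∖ {51}) = ∅, so x is NOT a limit point.
  x = 52: open {52} ∋ x has {52} ∩ (A ∖ {52}) = ∅, so x is NOT a limit point.
  x = 53: opens ∋ x are {51, 52, 53}; each meets A ∖ {53}, so x IS a limit point.
Collecting: A' = {53}.


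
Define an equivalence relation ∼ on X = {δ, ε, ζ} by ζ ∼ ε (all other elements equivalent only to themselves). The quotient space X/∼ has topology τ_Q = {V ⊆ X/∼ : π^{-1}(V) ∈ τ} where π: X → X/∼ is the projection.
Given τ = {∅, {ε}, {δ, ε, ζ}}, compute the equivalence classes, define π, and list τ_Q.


X/∼ = {[δ], [ε=ζ]}; |τ_Q| = 2.

Equivalence classes: [δ], [ε=ζ].
Quotient map π: X → X/∼ sends δ ↦ [δ], ε ↦ [ε=ζ], ζ ↦ [ε=ζ].
For each subset V ⊆ X/∼, compute π^{-1}(V) ⊆ X and check whether π^{-1}(V) ∈ τ. V is open in τ_Q iff π^{-1}(V) ∈ τ.
  V = {}: π^{-1}(V) = ∅ ∈ τ ✓.
  V = {[δ]}: π^{-1}(V) = {δ} ∉ τ ✗.
  V = {[ε=ζ]}: π^{-1}(V) = {ε, ζ} ∉ τ ✗.
  V = {[δ], [ε=ζ]}: π^{-1}(V) = {δ, ε, ζ} ∈ τ ✓.
Open sets in the quotient: τ_Q = {{}, {[δ], [ε=ζ]}} (2 elements).


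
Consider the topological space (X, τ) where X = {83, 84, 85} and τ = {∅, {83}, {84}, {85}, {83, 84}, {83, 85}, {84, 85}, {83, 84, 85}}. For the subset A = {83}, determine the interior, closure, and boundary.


int(A) = {83}, cl(A) = {83}, ∂A = ∅.

Closed sets in (X, τ) are complements of opens:
  closed(X, τ) = {∅, {83}, {84}, {85}, {83, 84}, {83, 85}, {84, 85}, {83, 84, 85}}.
int(A) = ⋃ {U ∈ τ : U ⊆ A}. Opens contained in A: ∅, {83}.
Taking the union of these: int(A) = {83}.
cl(A) = ⋂ {C closed : A ⊆ C}. Closed sets containing A: {83}, {83, 84}, {83, 85}, {83, 84, 85}.
Intersecting these: cl(A) = {83}.
∂A = cl(A) ∖ int(A) = {83} ∖ {83} = ∅.


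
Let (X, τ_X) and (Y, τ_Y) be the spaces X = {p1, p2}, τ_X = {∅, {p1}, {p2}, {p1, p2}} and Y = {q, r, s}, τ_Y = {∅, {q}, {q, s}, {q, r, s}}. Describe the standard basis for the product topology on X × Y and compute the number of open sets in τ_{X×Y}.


Basis B = {∅ × ∅, {p1} × {q}, {p2} × {q}, {p1} × {q, s}, {p1, p2} × {q}, {p2} × {q, s}, {p1} × {q, r, s}, {p2} × {q, r, s}, {p1, p2} × {q, s}, {p1, p2} × {q, r, s}}; |τ_{X×Y}| = 16.

Enumerate products U × V with U ∈ τ_X, V ∈ τ_Y (deduplicated):
  ∅ × ∅ = {} (∅)
  {p1} × {q} = {(p1,q)}
  {p2} × {q} = {(p2,q)}
  {p1} × {q, s} = {(p1,q), (p1,s)}
  {p1, p2} × {q} = {(p1,q), (p2,q)}
  {p2} × {q, s} = {(p2,q), (p2,s)}
  {p1} × {q, r, s} = {(p1,q), (p1,r), (p1,s)}
  {p2} × {q, r, s} = {(p2,q), (p2,r), (p2,s)}
  {p1, p2} × {q, s} = {(p1,q), (p1,s), (p2,q), (p2,s)}
  {p1, p2} × {q, r, s} = {(p1,q), (p1,r), (p1,s), (p2,q), (p2,r), (p2,s)}
These 10 distinct sets form the basis B.
Close under arbitrary unions to get τ_{X×Y}; counting gives |τ_{X×Y}| = 16.


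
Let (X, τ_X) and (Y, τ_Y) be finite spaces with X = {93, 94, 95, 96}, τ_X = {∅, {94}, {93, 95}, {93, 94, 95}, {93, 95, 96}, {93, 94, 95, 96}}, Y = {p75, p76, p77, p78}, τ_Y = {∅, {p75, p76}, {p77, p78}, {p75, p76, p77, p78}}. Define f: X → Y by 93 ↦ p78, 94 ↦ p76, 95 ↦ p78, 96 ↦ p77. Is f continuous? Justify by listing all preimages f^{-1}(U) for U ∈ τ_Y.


f IS continuous.

Compute f^{-1}(U) for each U ∈ τ_Y:
  U = ∅: f^{-1}(U) = ∅ ∈ τ_X ✓.
  U = {p75, p76}: f^{-1}(U) = {94} ∈ τ_X ✓.
  U = {p77, p78}: f^{-1}(U) = {93, 95, 96} ∈ τ_X ✓.
  U = {p75, p76, p77, p78}: f^{-1}(U) = {93, 94, 95, 96} ∈ τ_X ✓.
Every preimage lies in τ_X, so f IS continuous.


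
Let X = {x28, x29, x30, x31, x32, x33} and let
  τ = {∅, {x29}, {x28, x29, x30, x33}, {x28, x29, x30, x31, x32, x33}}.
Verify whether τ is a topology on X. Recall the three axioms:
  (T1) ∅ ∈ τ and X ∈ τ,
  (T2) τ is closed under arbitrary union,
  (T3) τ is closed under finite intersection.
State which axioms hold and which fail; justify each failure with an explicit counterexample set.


τ IS a topology on X.

Axiom (T1): ∅ ∈ τ? Yes; X ∈ τ? Yes.
Axiom (T2/T3): check pairwise unions and intersections of members of τ.
All pairwise intersections and unions checked — each lies in τ. Therefore τ satisfies (T1), (T2), (T3): it IS a topology on X.


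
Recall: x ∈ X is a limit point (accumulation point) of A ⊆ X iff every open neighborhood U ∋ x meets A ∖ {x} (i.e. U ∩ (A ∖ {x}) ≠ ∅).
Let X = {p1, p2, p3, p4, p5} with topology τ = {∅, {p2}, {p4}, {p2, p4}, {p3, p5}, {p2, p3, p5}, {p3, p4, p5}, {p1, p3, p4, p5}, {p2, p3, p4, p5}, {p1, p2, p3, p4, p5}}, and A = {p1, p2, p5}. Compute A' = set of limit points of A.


A' = {p1, p3}

For each x ∈ X, list the open sets U ∈ τ with x ∈ U, then check whether U ∩ (A ∖ {x}) ≠ ∅ for every such U.
  x = p1: opens ∋ x are {p1, p3, p4, p5}, {p1, p2, p3, p4, p5}; each meets A ∖ {p1}, so x IS a limit point.
  x = p2: open {p2} ∋ x has {p2} ∩ (A ∖ {p2}) = ∅, so x is NOT a limit point.
  x = p3: opens ∋ x are {p3, p5}, {p2, p3, p5}, {p3, p4, p5}, {p1, p3, p4, p5}, {p2, p3, p4, p5}, {p1, p2, p3, p4, p5}; each meets A ∖ {p3}, so x IS a limit point.
  x = p4: open {p4} ∋ x has {p4} ∩ (A ∖ {p4}) = ∅, so x is NOT a limit point.
  x = p5: open {p3, p5} ∋ x has {p3, p5} ∩ (A ∖ {p5}) = ∅, so x is NOT a limit point.
Collecting: A' = {p1, p3}.


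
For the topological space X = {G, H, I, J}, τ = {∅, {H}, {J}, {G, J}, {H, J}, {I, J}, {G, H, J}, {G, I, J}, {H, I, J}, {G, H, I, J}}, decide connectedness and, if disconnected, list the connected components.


(X, τ) is disconnected; components = [{H}, {G, I, J}].

Find clopen sets (U ∈ τ with X ∖ U ∈ τ):
  U = ∅, X ∖ U = {G, H, I, J} — both open, so U is clopen.
  U = {H}, X ∖ U = {G, I, J} — both open, so U is clopen.
  U = {G, I, J}, X ∖ U = {H} — both open, so U is clopen.
  U = {G, H, I, J}, X ∖ U = ∅ — both open, so U is clopen.
Nontrivial clopen(s) exist: e.g. {G, I, J}. So (X, τ) is disconnected.
Compute connected components by grouping points that agree on all clopens:
  component: {H}
  component: {G, I, J}


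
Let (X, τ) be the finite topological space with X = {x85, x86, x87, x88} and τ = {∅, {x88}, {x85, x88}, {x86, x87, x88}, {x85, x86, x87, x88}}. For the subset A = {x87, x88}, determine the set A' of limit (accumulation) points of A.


A' = {x85, x86, x87}

For each x ∈ X, list the open sets U ∈ τ with x ∈ U, then check whether U ∩ (A ∖ {x}) ≠ ∅ for every such U.
  x = x85: opens ∋ x are {x85, x88}, {x85, x86, x87, x88}; each meets A ∖ {x85}, so x IS a limit point.
  x = x86: opens ∋ x are {x86, x87, x88}, {x85, x86, x87, x88}; each meets A ∖ {x86}, so x IS a limit point.
  x = x87: opens ∋ x are {x86, x87, x88}, {x85, x86, x87, x88}; each meets A ∖ {x87}, so x IS a limit point.
  x = x88: open {x88} ∋ x has {x88} ∩ (A ∖ {x88}) = ∅, so x is NOT a limit point.
Collecting: A' = {x85, x86, x87}.


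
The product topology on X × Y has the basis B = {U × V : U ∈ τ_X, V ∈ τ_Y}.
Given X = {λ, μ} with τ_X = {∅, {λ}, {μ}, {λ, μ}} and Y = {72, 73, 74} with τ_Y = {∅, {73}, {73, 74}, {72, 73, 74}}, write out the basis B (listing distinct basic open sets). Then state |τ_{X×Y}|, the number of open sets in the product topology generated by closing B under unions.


Basis B = {∅ × ∅, {λ} × {73}, {μ} × {73}, {λ} × {73, 74}, {λ, μ} × {73}, {μ} × {73, 74}, {λ} × {72, 73, 74}, {μ} × {72, 73, 74}, {λ, μ} × {73, 74}, {λ, μ} × {72, 73, 74}}; |τ_{X×Y}| = 16.

Enumerate products U × V with U ∈ τ_X, V ∈ τ_Y (deduplicated):
  ∅ × ∅ = {} (∅)
  {λ} × {73} = {(λ,73)}
  {μ} × {73} = {(μ,73)}
  {λ} × {73, 74} = {(λ,73), (λ,74)}
  {λ, μ} × {73} = {(λ,73), (μ,73)}
  {μ} × {73, 74} = {(μ,73), (μ,74)}
  {λ} × {72, 73, 74} = {(λ,72), (λ,73), (λ,74)}
  {μ} × {72, 73, 74} = {(μ,72), (μ,73), (μ,74)}
  {λ, μ} × {73, 74} = {(λ,73), (λ,74), (μ,73), (μ,74)}
  {λ, μ} × {72, 73, 74} = {(λ,72), (λ,73), (λ,74), (μ,72), (μ,73), (μ,74)}
These 10 distinct sets form the basis B.
Close under arbitrary unions to get τ_{X×Y}; counting gives |τ_{X×Y}| = 16.


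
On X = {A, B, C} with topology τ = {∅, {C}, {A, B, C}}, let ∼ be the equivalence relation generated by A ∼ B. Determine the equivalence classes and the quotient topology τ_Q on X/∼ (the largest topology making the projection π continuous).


X/∼ = {[A=B], [C]}; |τ_Q| = 3.

Equivalence classes: [A=B], [C].
Quotient map π: X → X/∼ sends A ↦ [A=B], B ↦ [A=B], C ↦ [C].
For each subset V ⊆ X/∼, compute π^{-1}(V) ⊆ X and check whether π^{-1}(V) ∈ τ. V is open in τ_Q iff π^{-1}(V) ∈ τ.
  V = {}: π^{-1}(V) = ∅ ∈ τ ✓.
  V = {[A=B]}: π^{-1}(V) = {A, B} ∉ τ ✗.
  V = {[C]}: π^{-1}(V) = {C} ∈ τ ✓.
  V = {[A=B], [C]}: π^{-1}(V) = {A, B, C} ∈ τ ✓.
Open sets in the quotient: τ_Q = {{}, {[C]}, {[A=B], [C]}} (3 elements).


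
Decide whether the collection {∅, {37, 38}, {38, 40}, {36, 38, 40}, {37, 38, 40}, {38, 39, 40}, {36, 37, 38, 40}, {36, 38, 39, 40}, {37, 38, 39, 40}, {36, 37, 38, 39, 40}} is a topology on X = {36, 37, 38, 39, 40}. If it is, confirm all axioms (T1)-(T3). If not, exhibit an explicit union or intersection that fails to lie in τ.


τ is NOT a topology on X.

Axiom (T1): ∅ ∈ τ? Yes; X ∈ τ? Yes.
Axiom (T2/T3): check pairwise unions and intersections of members of τ.
Counterexample for (T3): {37, 38} ∩ {38, 40} = {38} ∉ τ. Therefore τ is NOT a topology.


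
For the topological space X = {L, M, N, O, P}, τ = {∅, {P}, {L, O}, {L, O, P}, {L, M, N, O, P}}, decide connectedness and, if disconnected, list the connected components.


(X, τ) is connected.

Find clopen sets (U ∈ τ with X ∖ U ∈ τ):
  U = ∅, X ∖ U = {L, M, N, O, P} — both open, so U is clopen.
  U = {L, M, N, O, P}, X ∖ U = ∅ — both open, so U is clopen.
Only trivial clopens (∅ and X) exist, so (X, τ) is connected.
Compute connected components by grouping points that agree on all clopens:
  component: {L, M, N, O, P}


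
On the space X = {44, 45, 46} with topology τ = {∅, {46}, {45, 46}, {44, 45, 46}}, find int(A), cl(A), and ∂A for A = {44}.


int(A) = ∅, cl(A) = {44}, ∂A = {44}.

Closed sets in (X, τ) are complements of opens:
  closed(X, τ) = {∅, {44}, {44, 45}, {44, 45, 46}}.
int(A) = ⋃ {U ∈ τ : U ⊆ A}. Opens contained in A: ∅.
Taking the union of these: int(A) = ∅.
cl(A) = ⋂ {C closed : A ⊆ C}. Closed sets containing A: {44}, {44, 45}, {44, 45, 46}.
Intersecting these: cl(A) = {44}.
∂A = cl(A) ∖ int(A) = {44} ∖ ∅ = {44}.


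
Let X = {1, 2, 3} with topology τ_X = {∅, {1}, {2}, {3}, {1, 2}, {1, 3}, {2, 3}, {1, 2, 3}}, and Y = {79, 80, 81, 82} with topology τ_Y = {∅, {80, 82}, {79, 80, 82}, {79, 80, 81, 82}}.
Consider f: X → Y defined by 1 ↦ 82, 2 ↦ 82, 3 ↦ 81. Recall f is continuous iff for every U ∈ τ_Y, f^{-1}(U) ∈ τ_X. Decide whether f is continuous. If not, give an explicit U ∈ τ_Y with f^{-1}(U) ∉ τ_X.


f IS continuous.

Compute f^{-1}(U) for each U ∈ τ_Y:
  U = ∅: f^{-1}(U) = ∅ ∈ τ_X ✓.
  U = {80, 82}: f^{-1}(U) = {1, 2} ∈ τ_X ✓.
  U = {79, 80, 82}: f^{-1}(U) = {1, 2} ∈ τ_X ✓.
  U = {79, 80, 81, 82}: f^{-1}(U) = {1, 2, 3} ∈ τ_X ✓.
Every preimage lies in τ_X, so f IS continuous.


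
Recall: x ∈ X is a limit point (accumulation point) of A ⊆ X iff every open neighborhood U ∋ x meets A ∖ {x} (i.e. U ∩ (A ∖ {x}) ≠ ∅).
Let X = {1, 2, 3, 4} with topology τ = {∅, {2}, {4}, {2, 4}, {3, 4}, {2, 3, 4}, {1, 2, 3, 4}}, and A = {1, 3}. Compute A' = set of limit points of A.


A' = {1}

For each x ∈ X, list the open sets U ∈ τ with x ∈ U, then check whether U ∩ (A ∖ {x}) ≠ ∅ for every such U.
  x = 1: opens ∋ x are {1, 2, 3, 4}; each meets A ∖ {1}, so x IS a limit point.
  x = 2: open {2} ∋ x has {2} ∩ (A ∖ {2}) = ∅, so x is NOT a limit point.
  x = 3: open {3, 4} ∋ x has {3, 4} ∩ (A ∖ {3}) = ∅, so x is NOT a limit point.
  x = 4: open {4} ∋ x has {4} ∩ (A ∖ {4}) = ∅, so x is NOT a limit point.
Collecting: A' = {1}.


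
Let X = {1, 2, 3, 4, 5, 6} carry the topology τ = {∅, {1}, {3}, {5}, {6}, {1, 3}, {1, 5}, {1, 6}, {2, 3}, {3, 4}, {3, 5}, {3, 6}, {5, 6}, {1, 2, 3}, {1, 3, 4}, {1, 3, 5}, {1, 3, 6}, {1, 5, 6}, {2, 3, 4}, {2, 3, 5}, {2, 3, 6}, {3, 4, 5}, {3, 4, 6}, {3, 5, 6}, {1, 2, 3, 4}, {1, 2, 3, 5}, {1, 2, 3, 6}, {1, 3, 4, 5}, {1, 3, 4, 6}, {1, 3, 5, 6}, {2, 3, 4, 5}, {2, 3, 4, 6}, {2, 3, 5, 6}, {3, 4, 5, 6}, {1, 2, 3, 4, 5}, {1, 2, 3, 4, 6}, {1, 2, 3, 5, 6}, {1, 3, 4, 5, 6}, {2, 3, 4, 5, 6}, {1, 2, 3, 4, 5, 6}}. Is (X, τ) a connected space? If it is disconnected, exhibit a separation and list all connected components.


(X, τ) is disconnected; components = [{1}, {5}, {6}, {2, 3, 4}].

Find clopen sets (U ∈ τ with X ∖ U ∈ τ):
  U = ∅, X ∖ U = {1, 2, 3, 4, 5, 6} — both open, so U is clopen.
  U = {1}, X ∖ U = {2, 3, 4, 5, 6} — both open, so U is clopen.
  U = {5}, X ∖ U = {1, 2, 3, 4, 6} — both open, so U is clopen.
  U = {6}, X ∖ U = {1, 2, 3, 4, 5} — both open, so U is clopen.
  U = {1, 5}, X ∖ U = {2, 3, 4, 6} — both open, so U is clopen.
  U = {1, 6}, X ∖ U = {2, 3, 4, 5} — both open, so U is clopen.
  U = {5, 6}, X ∖ U = {1, 2, 3, 4} — both open, so U is clopen.
  U = {1, 5, 6}, X ∖ U = {2, 3, 4} — both open, so U is clopen.
  U = {2, 3, 4}, X ∖ U = {1, 5, 6} — both open, so U is clopen.
  U = {1, 2, 3, 4}, X ∖ U = {5, 6} — both open, so U is clopen.
  U = {2, 3, 4, 5}, X ∖ U = {1, 6} — both open, so U is clopen.
  U = {2, 3, 4, 6}, X ∖ U = {1, 5} — both open, so U is clopen.
  U = {1, 2, 3, 4, 5}, X ∖ U = {6} — both open, so U is clopen.
  U = {1, 2, 3, 4, 6}, X ∖ U = {5} — both open, so U is clopen.
  U = {2, 3, 4, 5, 6}, X ∖ U = {1} — both open, so U is clopen.
  U = {1, 2, 3, 4, 5, 6}, X ∖ U = ∅ — both open, so U is clopen.
Nontrivial clopen(s) exist: e.g. {2, 3, 4}. So (X, τ) is disconnected.
Compute connected components by grouping points that agree on all clopens:
  component: {1}
  component: {5}
  component: {6}
  component: {2, 3, 4}


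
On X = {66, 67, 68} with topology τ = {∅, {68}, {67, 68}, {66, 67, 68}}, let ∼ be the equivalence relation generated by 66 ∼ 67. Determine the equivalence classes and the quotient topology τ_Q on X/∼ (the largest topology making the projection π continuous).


X/∼ = {[66=67], [68]}; |τ_Q| = 3.

Equivalence classes: [66=67], [68].
Quotient map π: X → X/∼ sends 66 ↦ [66=67], 67 ↦ [66=67], 68 ↦ [68].
For each subset V ⊆ X/∼, compute π^{-1}(V) ⊆ X and check whether π^{-1}(V) ∈ τ. V is open in τ_Q iff π^{-1}(V) ∈ τ.
  V = {}: π^{-1}(V) = ∅ ∈ τ ✓.
  V = {[66=67]}: π^{-1}(V) = {66, 67} ∉ τ ✗.
  V = {[68]}: π^{-1}(V) = {68} ∈ τ ✓.
  V = {[66=67], [68]}: π^{-1}(V) = {66, 67, 68} ∈ τ ✓.
Open sets in the quotient: τ_Q = {{}, {[68]}, {[66=67], [68]}} (3 elements).


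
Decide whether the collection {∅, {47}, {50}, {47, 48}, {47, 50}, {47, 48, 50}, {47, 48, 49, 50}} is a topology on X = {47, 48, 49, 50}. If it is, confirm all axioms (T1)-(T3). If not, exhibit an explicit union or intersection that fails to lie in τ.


τ IS a topology on X.

Axiom (T1): ∅ ∈ τ? Yes; X ∈ τ? Yes.
Axiom (T2/T3): check pairwise unions and intersections of members of τ.
All pairwise intersections and unions checked — each lies in τ. Therefore τ satisfies (T1), (T2), (T3): it IS a topology on X.


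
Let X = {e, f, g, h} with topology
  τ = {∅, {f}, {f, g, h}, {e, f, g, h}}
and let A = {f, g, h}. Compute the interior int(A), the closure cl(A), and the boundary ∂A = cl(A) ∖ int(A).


int(A) = {f, g, h}, cl(A) = {e, f, g, h}, ∂A = {e}.

Closed sets in (X, τ) are complements of opens:
  closed(X, τ) = {∅, {e}, {e, g, h}, {e, f, g, h}}.
int(A) = ⋃ {U ∈ τ : U ⊆ A}. Opens contained in A: ∅, {f}, {f, g, h}.
Taking the union of these: int(A) = {f, g, h}.
cl(A) = ⋂ {C closed : A ⊆ C}. Closed sets containing A: {e, f, g, h}.
Intersecting these: cl(A) = {e, f, g, h}.
∂A = cl(A) ∖ int(A) = {e, f, g, h} ∖ {f, g, h} = {e}.


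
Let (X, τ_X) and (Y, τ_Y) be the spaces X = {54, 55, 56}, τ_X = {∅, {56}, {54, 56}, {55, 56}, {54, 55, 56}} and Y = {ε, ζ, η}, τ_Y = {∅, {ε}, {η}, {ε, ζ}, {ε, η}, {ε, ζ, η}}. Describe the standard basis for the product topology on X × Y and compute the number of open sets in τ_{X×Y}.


Basis B = {∅ × ∅, {56} × {ε}, {56} × {η}, {54, 56} × {ε}, {54, 56} × {η}, {55, 56} × {ε}, {55, 56} × {η}, {56} × {ε, ζ}, {56} × {ε, η}, {54, 55, 56} × {ε}, {54, 55, 56} × {η}, {56} × {ε, ζ, η}, {54, 56} × {ε, ζ}, {54, 56} × {ε, η}, {55, 56} × {ε, ζ}, {55, 56} × {ε, η}, {54, 56} × {ε, ζ, η}, {54, 55, 56} × {ε, ζ}, {54, 55, 56} × {ε, η}, {55, 56} × {ε, ζ, η}, {54, 55, 56} × {ε, ζ, η}}; |τ_{X×Y}| = 70.

Enumerate products U × V with U ∈ τ_X, V ∈ τ_Y (deduplicated):
  ∅ × ∅ = {} (∅)
  {56} × {ε} = {(56,ε)}
  {56} × {η} = {(56,η)}
  {54, 56} × {ε} = {(54,ε), (56,ε)}
  {54, 56} × {η} = {(54,η), (56,η)}
  {55, 56} × {ε} = {(55,ε), (56,ε)}
  {55, 56} × {η} = {(55,η), (56,η)}
  {56} × {ε, ζ} = {(56,ε), (56,ζ)}
  {56} × {ε, η} = {(56,ε), (56,η)}
  {54, 55, 56} × {ε} = {(54,ε), (55,ε), (56,ε)}
  {54, 55, 56} × {η} = {(54,η), (55,η), (56,η)}
  {56} × {ε, ζ, η} = {(56,ε), (56,ζ), (56,η)}
  {54, 56} × {ε, ζ} = {(54,ε), (54,ζ), (56,ε), (56,ζ)}
  {54, 56} × {ε, η} = {(54,ε), (54,η), (56,ε), (56,η)}
  {55, 56} × {ε, ζ} = {(55,ε), (55,ζ), (56,ε), (56,ζ)}
  {55, 56} × {ε, η} = {(55,ε), (55,η), (56,ε), (56,η)}
  {54, 56} × {ε, ζ, η} = {(54,ε), (54,ζ), (54,η), (56,ε), (56,ζ), (56,η)}
  {54, 55, 56} × {ε, ζ} = {(54,ε), (54,ζ), (55,ε), (55,ζ), (56,ε), (56,ζ)}
  {54, 55, 56} × {ε, η} = {(54,ε), (54,η), (55,ε), (55,η), (56,ε), (56,η)}
  {55, 56} × {ε, ζ, η} = {(55,ε), (55,ζ), (55,η), (56,ε), (56,ζ), (56,η)}
  {54, 55, 56} × {ε, ζ, η} = {(54,ε), (54,ζ), (54,η), (55,ε), (55,ζ), (55,η), (56,ε), (56,ζ), (56,η)}
These 21 distinct sets form the basis B.
Close under arbitrary unions to get τ_{X×Y}; counting gives |τ_{X×Y}| = 70.


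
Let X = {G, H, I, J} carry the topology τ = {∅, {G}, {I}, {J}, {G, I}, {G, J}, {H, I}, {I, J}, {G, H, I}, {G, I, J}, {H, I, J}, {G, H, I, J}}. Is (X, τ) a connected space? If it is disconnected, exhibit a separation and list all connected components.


(X, τ) is disconnected; components = [{G}, {J}, {H, I}].

Find clopen sets (U ∈ τ with X ∖ U ∈ τ):
  U = ∅, X ∖ U = {G, H, I, J} — both open, so U is clopen.
  U = {G}, X ∖ U = {H, I, J} — both open, so U is clopen.
  U = {J}, X ∖ U = {G, H, I} — both open, so U is clopen.
  U = {G, J}, X ∖ U = {H, I} — both open, so U is clopen.
  U = {H, I}, X ∖ U = {G, J} — both open, so U is clopen.
  U = {G, H, I}, X ∖ U = {J} — both open, so U is clopen.
  U = {H, I, J}, X ∖ U = {G} — both open, so U is clopen.
  U = {G, H, I, J}, X ∖ U = ∅ — both open, so U is clopen.
Nontrivial clopen(s) exist: e.g. {H, I}. So (X, τ) is disconnected.
Compute connected components by grouping points that agree on all clopens:
  component: {G}
  component: {J}
  component: {H, I}


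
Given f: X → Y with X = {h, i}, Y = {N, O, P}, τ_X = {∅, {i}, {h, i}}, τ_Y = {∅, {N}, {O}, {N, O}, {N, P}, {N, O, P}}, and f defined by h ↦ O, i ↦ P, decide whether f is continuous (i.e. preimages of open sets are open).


f is NOT continuous.

Compute f^{-1}(U) for each U ∈ τ_Y:
  U = ∅: f^{-1}(U) = ∅ ∈ τ_X ✓.
  U = {N}: f^{-1}(U) = ∅ ∈ τ_X ✓.
  U = {O}: f^{-1}(U) = {h} ∉ τ_X ✗.
  U = {N, O}: f^{-1}(U) = {h} ∉ τ_X ✗.
  U = {N, P}: f^{-1}(U) = {i} ∈ τ_X ✓.
  U = {N, O, P}: f^{-1}(U) = {h, i} ∈ τ_X ✓.
Found U = {O} with f^{-1}(U) = {h} not in τ_X. Therefore f is NOT continuous.


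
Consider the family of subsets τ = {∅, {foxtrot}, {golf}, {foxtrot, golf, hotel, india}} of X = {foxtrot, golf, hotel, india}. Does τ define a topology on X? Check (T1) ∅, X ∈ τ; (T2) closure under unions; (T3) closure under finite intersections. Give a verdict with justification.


τ is NOT a topology on X.

Axiom (T1): ∅ ∈ τ? Yes; X ∈ τ? Yes.
Axiom (T2/T3): check pairwise unions and intersections of members of τ.
Counterexample for (T2): {foxtrot} ∪ {golf} = {foxtrot, golf} ∉ τ. Therefore τ is NOT a topology.


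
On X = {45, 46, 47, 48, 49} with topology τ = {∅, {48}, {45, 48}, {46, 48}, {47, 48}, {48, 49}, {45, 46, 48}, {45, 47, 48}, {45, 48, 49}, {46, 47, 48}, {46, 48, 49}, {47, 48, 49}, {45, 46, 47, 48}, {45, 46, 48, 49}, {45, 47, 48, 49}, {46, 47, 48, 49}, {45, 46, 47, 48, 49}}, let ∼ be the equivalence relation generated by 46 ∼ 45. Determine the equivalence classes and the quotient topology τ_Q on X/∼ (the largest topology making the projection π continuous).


X/∼ = {[45=46], [47], [48], [49]}; |τ_Q| = 9.

Equivalence classes: [45=46], [47], [48], [49].
Quotient map π: X → X/∼ sends 45 ↦ [45=46], 46 ↦ [45=46], 47 ↦ [47], 48 ↦ [48], 49 ↦ [49].
For each subset V ⊆ X/∼, compute π^{-1}(V) ⊆ X and check whether π^{-1}(V) ∈ τ. V is open in τ_Q iff π^{-1}(V) ∈ τ.
  V = {}: π^{-1}(V) = ∅ ∈ τ ✓.
  V = {[45=46]}: π^{-1}(V) = {45, 46} ∉ τ ✗.
  V = {[47]}: π^{-1}(V) = {47} ∉ τ ✗.
  V = {[45=46], [47]}: π^{-1}(V) = {45, 46, 47} ∉ τ ✗.
  V = {[48]}: π^{-1}(V) = {48} ∈ τ ✓.
  V = {[45=46], [48]}: π^{-1}(V) = {45, 46, 48} ∈ τ ✓.
  V = {[47], [48]}: π^{-1}(V) = {47, 48} ∈ τ ✓.
  V = {[45=46], [47], [48]}: π^{-1}(V) = {45, 46, 47, 48} ∈ τ ✓.
  V = {[49]}: π^{-1}(V) = {49} ∉ τ ✗.
  V = {[45=46], [49]}: π^{-1}(V) = {45, 46, 49} ∉ τ ✗.
  V = {[47], [49]}: π^{-1}(V) = {47, 49} ∉ τ ✗.
  V = {[45=46], [47], [49]}: π^{-1}(V) = {45, 46, 47, 49} ∉ τ ✗.
  V = {[48], [49]}: π^{-1}(V) = {48, 49} ∈ τ ✓.
  V = {[45=46], [48], [49]}: π^{-1}(V) = {45, 46, 48, 49} ∈ τ ✓.
  V = {[47], [48], [49]}: π^{-1}(V) = {47, 48, 49} ∈ τ ✓.
  V = {[45=46], [47], [48], [49]}: π^{-1}(V) = {45, 46, 47, 48, 49} ∈ τ ✓.
Open sets in the quotient: τ_Q = {{}, {[48]}, {[45=46], [48]}, {[47], [48]}, {[45=46], [47], [48]}, {[48], [49]}, {[45=46], [48], [49]}, {[47], [48], [49]}, {[45=46], [47], [48], [49]}} (9 elements).


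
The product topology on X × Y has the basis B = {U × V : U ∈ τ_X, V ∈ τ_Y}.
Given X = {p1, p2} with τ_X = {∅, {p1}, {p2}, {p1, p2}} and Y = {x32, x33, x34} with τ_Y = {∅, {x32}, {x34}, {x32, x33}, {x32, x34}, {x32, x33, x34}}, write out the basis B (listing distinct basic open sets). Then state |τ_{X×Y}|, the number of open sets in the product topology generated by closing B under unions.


Basis B = {∅ × ∅, {p1} × {x32}, {p1} × {x34}, {p2} × {x32}, {p2} × {x34}, {p1} × {x32, x33}, {p1} × {x32, x34}, {p1, p2} × {x32}, {p1, p2} × {x34}, {p2} × {x32, x33}, {p2} × {x32, x34}, {p1} × {x32, x33, x34}, {p2} × {x32, x33, x34}, {p1, p2} × {x32, x33}, {p1, p2} × {x32, x34}, {p1, p2} × {x32, x33, x34}}; |τ_{X×Y}| = 36.

Enumerate products U × V with U ∈ τ_X, V ∈ τ_Y (deduplicated):
  ∅ × ∅ = {} (∅)
  {p1} × {x32} = {(p1,x32)}
  {p1} × {x34} = {(p1,x34)}
  {p2} × {x32} = {(p2,x32)}
  {p2} × {x34} = {(p2,x34)}
  {p1} × {x32, x33} = {(p1,x32), (p1,x33)}
  {p1} × {x32, x34} = {(p1,x32), (p1,x34)}
  {p1, p2} × {x32} = {(p1,x32), (p2,x32)}
  {p1, p2} × {x34} = {(p1,x34), (p2,x34)}
  {p2} × {x32, x33} = {(p2,x32), (p2,x33)}
  {p2} × {x32, x34} = {(p2,x32), (p2,x34)}
  {p1} × {x32, x33, x34} = {(p1,x32), (p1,x33), (p1,x34)}
  {p2} × {x32, x33, x34} = {(p2,x32), (p2,x33), (p2,x34)}
  {p1, p2} × {x32, x33} = {(p1,x32), (p1,x33), (p2,x32), (p2,x33)}
  {p1, p2} × {x32, x34} = {(p1,x32), (p1,x34), (p2,x32), (p2,x34)}
  {p1, p2} × {x32, x33, x34} = {(p1,x32), (p1,x33), (p1,x34), (p2,x32), (p2,x33), (p2,x34)}
These 16 distinct sets form the basis B.
Close under arbitrary unions to get τ_{X×Y}; counting gives |τ_{X×Y}| = 36.


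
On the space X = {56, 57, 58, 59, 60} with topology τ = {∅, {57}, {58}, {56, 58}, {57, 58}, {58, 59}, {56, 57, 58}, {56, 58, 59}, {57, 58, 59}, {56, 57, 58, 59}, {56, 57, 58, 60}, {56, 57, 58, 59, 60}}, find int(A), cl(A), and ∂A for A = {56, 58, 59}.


int(A) = {56, 58, 59}, cl(A) = {56, 58, 59, 60}, ∂A = {60}.

Closed sets in (X, τ) are complements of opens:
  closed(X, τ) = {∅, {59}, {60}, {56, 60}, {57, 60}, {59, 60}, {56, 57, 60}, {56, 59, 60}, {57, 59, 60}, {56, 57, 59, 60}, {56, 58, 59, 60}, {56, 57, 58, 59, 60}}.
int(A) = ⋃ {U ∈ τ : U ⊆ A}. Opens contained in A: ∅, {58}, {56, 58}, {58, 59}, {56, 58, 59}.
Taking the union of these: int(A) = {56, 58, 59}.
cl(A) = ⋂ {C closed : A ⊆ C}. Closed sets containing A: {56, 58, 59, 60}, {56, 57, 58, 59, 60}.
Intersecting these: cl(A) = {56, 58, 59, 60}.
∂A = cl(A) ∖ int(A) = {56, 58, 59, 60} ∖ {56, 58, 59} = {60}.


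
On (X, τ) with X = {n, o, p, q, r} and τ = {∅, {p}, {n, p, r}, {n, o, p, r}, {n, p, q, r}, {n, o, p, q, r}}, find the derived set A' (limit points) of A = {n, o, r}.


A' = {n, o, q, r}

For each x ∈ X, list the open sets U ∈ τ with x ∈ U, then check whether U ∩ (A ∖ {x}) ≠ ∅ for every such U.
  x = n: opens ∋ x are {n, p, r}, {n, o, p, r}, {n, p, q, r}, {n, o, p, q, r}; each meets A ∖ {n}, so x IS a limit point.
  x = o: opens ∋ x are {n, o, p, r}, {n, o, p, q, r}; each meets A ∖ {o}, so x IS a limit point.
  x = p: open {p} ∋ x has {p} ∩ (A ∖ {p}) = ∅, so x is NOT a limit point.
  x = q: opens ∋ x are {n, p, q, r}, {n, o, p, q, r}; each meets A ∖ {q}, so x IS a limit point.
  x = r: opens ∋ x are {n, p, r}, {n, o, p, r}, {n, p, q, r}, {n, o, p, q, r}; each meets A ∖ {r}, so x IS a limit point.
Collecting: A' = {n, o, q, r}.


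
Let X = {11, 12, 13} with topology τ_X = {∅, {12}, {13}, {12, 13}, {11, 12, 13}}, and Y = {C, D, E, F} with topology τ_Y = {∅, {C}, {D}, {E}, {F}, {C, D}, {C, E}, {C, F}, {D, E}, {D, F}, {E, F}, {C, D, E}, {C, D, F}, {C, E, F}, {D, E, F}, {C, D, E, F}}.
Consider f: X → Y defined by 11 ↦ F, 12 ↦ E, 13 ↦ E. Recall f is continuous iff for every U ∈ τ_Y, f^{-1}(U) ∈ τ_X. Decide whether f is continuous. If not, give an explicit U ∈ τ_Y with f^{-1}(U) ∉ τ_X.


f is NOT continuous.

Compute f^{-1}(U) for each U ∈ τ_Y:
  U = ∅: f^{-1}(U) = ∅ ∈ τ_X ✓.
  U = {C}: f^{-1}(U) = ∅ ∈ τ_X ✓.
  U = {D}: f^{-1}(U) = ∅ ∈ τ_X ✓.
  U = {E}: f^{-1}(U) = {12, 13} ∈ τ_X ✓.
  U = {F}: f^{-1}(U) = {11} ∉ τ_X ✗.
  U = {C, D}: f^{-1}(U) = ∅ ∈ τ_X ✓.
  U = {C, E}: f^{-1}(U) = {12, 13} ∈ τ_X ✓.
  U = {C, F}: f^{-1}(U) = {11} ∉ τ_X ✗.
  U = {D, E}: f^{-1}(U) = {12, 13} ∈ τ_X ✓.
  U = {D, F}: f^{-1}(U) = {11} ∉ τ_X ✗.
  U = {E, F}: f^{-1}(U) = {11, 12, 13} ∈ τ_X ✓.
  U = {C, D, E}: f^{-1}(U) = {12, 13} ∈ τ_X ✓.
  U = {C, D, F}: f^{-1}(U) = {11} ∉ τ_X ✗.
  U = {C, E, F}: f^{-1}(U) = {11, 12, 13} ∈ τ_X ✓.
  U = {D, E, F}: f^{-1}(U) = {11, 12, 13} ∈ τ_X ✓.
  U = {C, D, E, F}: f^{-1}(U) = {11, 12, 13} ∈ τ_X ✓.
Found U = {F} with f^{-1}(U) = {11} not in τ_X. Therefore f is NOT continuous.


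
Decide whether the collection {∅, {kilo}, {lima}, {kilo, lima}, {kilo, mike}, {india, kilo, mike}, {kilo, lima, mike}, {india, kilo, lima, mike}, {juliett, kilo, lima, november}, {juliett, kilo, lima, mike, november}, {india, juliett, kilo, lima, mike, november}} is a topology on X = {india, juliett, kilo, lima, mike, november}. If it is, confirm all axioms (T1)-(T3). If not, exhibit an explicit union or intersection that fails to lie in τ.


τ IS a topology on X.

Axiom (T1): ∅ ∈ τ? Yes; X ∈ τ? Yes.
Axiom (T2/T3): check pairwise unions and intersections of members of τ.
All pairwise intersections and unions checked — each lies in τ. Therefore τ satisfies (T1), (T2), (T3): it IS a topology on X.


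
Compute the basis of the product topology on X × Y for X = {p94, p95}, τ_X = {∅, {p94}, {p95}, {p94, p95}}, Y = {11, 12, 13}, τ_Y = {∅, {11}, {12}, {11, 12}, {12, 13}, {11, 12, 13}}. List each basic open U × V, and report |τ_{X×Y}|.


Basis B = {∅ × ∅, {p94} × {11}, {p94} × {12}, {p95} × {11}, {p95} × {12}, {p94} × {11, 12}, {p94, p95} × {11}, {p94} × {12, 13}, {p94, p95} × {12}, {p95} × {11, 12}, {p95} × {12, 13}, {p94} × {11, 12, 13}, {p95} × {11, 12, 13}, {p94, p95} × {11, 12}, {p94, p95} × {12, 13}, {p94, p95} × {11, 12, 13}}; |τ_{X×Y}| = 36.

Enumerate products U × V with U ∈ τ_X, V ∈ τ_Y (deduplicated):
  ∅ × ∅ = {} (∅)
  {p94} × {11} = {(p94,11)}
  {p94} × {12} = {(p94,12)}
  {p95} × {11} = {(p95,11)}
  {p95} × {12} = {(p95,12)}
  {p94} × {11, 12} = {(p94,11), (p94,12)}
  {p94, p95} × {11} = {(p94,11), (p95,11)}
  {p94} × {12, 13} = {(p94,12), (p94,13)}
  {p94, p95} × {12} = {(p94,12), (p95,12)}
  {p95} × {11, 12} = {(p95,11), (p95,12)}
  {p95} × {12, 13} = {(p95,12), (p95,13)}
  {p94} × {11, 12, 13} = {(p94,11), (p94,12), (p94,13)}
  {p95} × {11, 12, 13} = {(p95,11), (p95,12), (p95,13)}
  {p94, p95} × {11, 12} = {(p94,11), (p94,12), (p95,11), (p95,12)}
  {p94, p95} × {12, 13} = {(p94,12), (p94,13), (p95,12), (p95,13)}
  {p94, p95} × {11, 12, 13} = {(p94,11), (p94,12), (p94,13), (p95,11), (p95,12), (p95,13)}
These 16 distinct sets form the basis B.
Close under arbitrary unions to get τ_{X×Y}; counting gives |τ_{X×Y}| = 36.


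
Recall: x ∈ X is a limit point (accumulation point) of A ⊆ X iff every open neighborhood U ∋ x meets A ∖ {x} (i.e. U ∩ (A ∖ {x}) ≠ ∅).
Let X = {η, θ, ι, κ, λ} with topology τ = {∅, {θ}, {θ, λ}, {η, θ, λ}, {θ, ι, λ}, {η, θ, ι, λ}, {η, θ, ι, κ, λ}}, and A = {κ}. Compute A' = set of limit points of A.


A' = ∅

For each x ∈ X, list the open sets U ∈ τ with x ∈ U, then check whether U ∩ (A ∖ {x}) ≠ ∅ for every such U.
  x = η: open {η, θ, λ} ∋ x has {η, θ, λ} ∩ (A ∖ {η}) = ∅, so x is NOT a limit point.
  x = θ: open {θ} ∋ x has {θ} ∩ (A ∖ {θ}) = ∅, so x is NOT a limit point.
  x = ι: open {θ, ι, λ} ∋ x has {θ, ι, λ} ∩ (A ∖ {ι}) = ∅, so x is NOT a limit point.
  x = κ: open {η, θ, ι, κ, λ} ∋ x has {η, θ, ι, κ, λ} ∩ (A ∖ {κ}) = ∅, so x is NOT a limit point.
  x = λ: open {θ, λ} ∋ x has {θ, λ} ∩ (A ∖ {λ}) = ∅, so x is NOT a limit point.
Collecting: A' = ∅.


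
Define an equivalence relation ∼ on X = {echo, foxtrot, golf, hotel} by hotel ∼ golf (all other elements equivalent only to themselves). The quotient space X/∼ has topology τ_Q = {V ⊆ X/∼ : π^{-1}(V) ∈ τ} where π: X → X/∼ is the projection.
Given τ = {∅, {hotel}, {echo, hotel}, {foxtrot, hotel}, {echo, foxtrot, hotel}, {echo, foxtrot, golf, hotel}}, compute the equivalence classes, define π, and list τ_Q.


X/∼ = {[echo], [foxtrot], [golf=hotel]}; |τ_Q| = 2.

Equivalence classes: [echo], [foxtrot], [golf=hotel].
Quotient map π: X → X/∼ sends echo ↦ [echo], foxtrot ↦ [foxtrot], golf ↦ [golf=hotel], hotel ↦ [golf=hotel].
For each subset V ⊆ X/∼, compute π^{-1}(V) ⊆ X and check whether π^{-1}(V) ∈ τ. V is open in τ_Q iff π^{-1}(V) ∈ τ.
  V = {}: π^{-1}(V) = ∅ ∈ τ ✓.
  V = {[echo]}: π^{-1}(V) = {echo} ∉ τ ✗.
  V = {[foxtrot]}: π^{-1}(V) = {foxtrot} ∉ τ ✗.
  V = {[echo], [foxtrot]}: π^{-1}(V) = {echo, foxtrot} ∉ τ ✗.
  V = {[golf=hotel]}: π^{-1}(V) = {golf, hotel} ∉ τ ✗.
  V = {[echo], [golf=hotel]}: π^{-1}(V) = {echo, golf, hotel} ∉ τ ✗.
  V = {[foxtrot], [golf=hotel]}: π^{-1}(V) = {foxtrot, golf, hotel} ∉ τ ✗.
  V = {[echo], [foxtrot], [golf=hotel]}: π^{-1}(V) = {echo, foxtrot, golf, hotel} ∈ τ ✓.
Open sets in the quotient: τ_Q = {{}, {[echo], [foxtrot], [golf=hotel]}} (2 elements).


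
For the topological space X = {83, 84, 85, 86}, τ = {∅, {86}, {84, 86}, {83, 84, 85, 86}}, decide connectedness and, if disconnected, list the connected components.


(X, τ) is connected.

Find clopen sets (U ∈ τ with X ∖ U ∈ τ):
  U = ∅, X ∖ U = {83, 84, 85, 86} — both open, so U is clopen.
  U = {83, 84, 85, 86}, X ∖ U = ∅ — both open, so U is clopen.
Only trivial clopens (∅ and X) exist, so (X, τ) is connected.
Compute connected components by grouping points that agree on all clopens:
  component: {83, 84, 85, 86}


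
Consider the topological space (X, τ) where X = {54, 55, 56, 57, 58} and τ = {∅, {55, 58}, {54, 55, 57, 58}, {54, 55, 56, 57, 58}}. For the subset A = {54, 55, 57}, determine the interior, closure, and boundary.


int(A) = ∅, cl(A) = {54, 55, 56, 57, 58}, ∂A = {54, 55, 56, 57, 58}.

Closed sets in (X, τ) are complements of opens:
  closed(X, τ) = {∅, {56}, {54, 56, 57}, {54, 55, 56, 57, 58}}.
int(A) = ⋃ {U ∈ τ : U ⊆ A}. Opens contained in A: ∅.
Taking the union of these: int(A) = ∅.
cl(A) = ⋂ {C closed : A ⊆ C}. Closed sets containing A: {54, 55, 56, 57, 58}.
Intersecting these: cl(A) = {54, 55, 56, 57, 58}.
∂A = cl(A) ∖ int(A) = {54, 55, 56, 57, 58} ∖ ∅ = {54, 55, 56, 57, 58}.


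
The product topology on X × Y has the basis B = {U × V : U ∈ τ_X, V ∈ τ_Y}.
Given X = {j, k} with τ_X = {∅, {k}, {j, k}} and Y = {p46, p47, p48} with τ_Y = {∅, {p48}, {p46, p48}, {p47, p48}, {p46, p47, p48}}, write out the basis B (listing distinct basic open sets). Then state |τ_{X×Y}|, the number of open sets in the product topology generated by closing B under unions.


Basis B = {∅ × ∅, {k} × {p48}, {j, k} × {p48}, {k} × {p46, p48}, {k} × {p47, p48}, {k} × {p46, p47, p48}, {j, k} × {p46, p48}, {j, k} × {p47, p48}, {j, k} × {p46, p47, p48}}; |τ_{X×Y}| = 14.

Enumerate products U × V with U ∈ τ_X, V ∈ τ_Y (deduplicated):
  ∅ × ∅ = {} (∅)
  {k} × {p48} = {(k,p48)}
  {j, k} × {p48} = {(j,p48), (k,p48)}
  {k} × {p46, p48} = {(k,p46), (k,p48)}
  {k} × {p47, p48} = {(k,p47), (k,p48)}
  {k} × {p46, p47, p48} = {(k,p46), (k,p47), (k,p48)}
  {j, k} × {p46, p48} = {(j,p46), (j,p48), (k,p46), (k,p48)}
  {j, k} × {p47, p48} = {(j,p47), (j,p48), (k,p47), (k,p48)}
  {j, k} × {p46, p47, p48} = {(j,p46), (j,p47), (j,p48), (k,p46), (k,p47), (k,p48)}
These 9 distinct sets form the basis B.
Close under arbitrary unions to get τ_{X×Y}; counting gives |τ_{X×Y}| = 14.


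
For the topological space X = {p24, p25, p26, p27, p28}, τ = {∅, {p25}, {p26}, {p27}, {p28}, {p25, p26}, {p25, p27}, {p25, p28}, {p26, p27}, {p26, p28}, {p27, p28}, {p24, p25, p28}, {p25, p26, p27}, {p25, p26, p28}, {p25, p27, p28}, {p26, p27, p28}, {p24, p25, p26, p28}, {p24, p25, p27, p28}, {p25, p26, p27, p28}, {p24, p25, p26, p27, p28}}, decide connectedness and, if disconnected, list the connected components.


(X, τ) is disconnected; components = [{p26}, {p27}, {p24, p25, p28}].

Find clopen sets (U ∈ τ with X ∖ U ∈ τ):
  U = ∅, X ∖ U = {p24, p25, p26, p27, p28} — both open, so U is clopen.
  U = {p26}, X ∖ U = {p24, p25, p27, p28} — both open, so U is clopen.
  U = {p27}, X ∖ U = {p24, p25, p26, p28} — both open, so U is clopen.
  U = {p26, p27}, X ∖ U = {p24, p25, p28} — both open, so U is clopen.
  U = {p24, p25, p28}, X ∖ U = {p26, p27} — both open, so U is clopen.
  U = {p24, p25, p26, p28}, X ∖ U = {p27} — both open, so U is clopen.
  U = {p24, p25, p27, p28}, X ∖ U = {p26} — both open, so U is clopen.
  U = {p24, p25, p26, p27, p28}, X ∖ U = ∅ — both open, so U is clopen.
Nontrivial clopen(s) exist: e.g. {p24, p25, p26, p28}. So (X, τ) is disconnected.
Compute connected components by grouping points that agree on all clopens:
  component: {p26}
  component: {p27}
  component: {p24, p25, p28}
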